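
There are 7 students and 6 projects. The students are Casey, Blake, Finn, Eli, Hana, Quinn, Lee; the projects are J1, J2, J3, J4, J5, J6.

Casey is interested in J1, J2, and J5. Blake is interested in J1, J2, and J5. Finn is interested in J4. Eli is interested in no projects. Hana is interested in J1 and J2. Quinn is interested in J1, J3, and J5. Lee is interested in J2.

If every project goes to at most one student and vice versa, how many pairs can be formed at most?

A valid assignment of size 5: Casey-J5, Blake-J2, Finn-J4, Hana-J1, Quinn-J3.
The set {Casey, Blake, Eli, Hana, Lee} has only 3 neighbours ({J1, J2, J5}), so by Hall's theorem at most 5 of the 7 students can be matched.

5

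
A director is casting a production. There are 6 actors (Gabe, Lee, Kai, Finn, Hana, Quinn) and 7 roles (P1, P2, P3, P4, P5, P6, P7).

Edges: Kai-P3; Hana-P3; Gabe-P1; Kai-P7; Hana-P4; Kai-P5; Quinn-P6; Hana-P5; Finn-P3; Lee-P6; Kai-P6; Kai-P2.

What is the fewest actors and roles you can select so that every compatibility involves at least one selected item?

5

A maximum matching has 5 edges (e.g. Gabe–P1, Lee–P6, Kai–P2, Finn–P3, Hana–P5).
By König's theorem the minimum vertex cover has the same size. One such cover is {Gabe, Kai, Finn, Hana, P6}.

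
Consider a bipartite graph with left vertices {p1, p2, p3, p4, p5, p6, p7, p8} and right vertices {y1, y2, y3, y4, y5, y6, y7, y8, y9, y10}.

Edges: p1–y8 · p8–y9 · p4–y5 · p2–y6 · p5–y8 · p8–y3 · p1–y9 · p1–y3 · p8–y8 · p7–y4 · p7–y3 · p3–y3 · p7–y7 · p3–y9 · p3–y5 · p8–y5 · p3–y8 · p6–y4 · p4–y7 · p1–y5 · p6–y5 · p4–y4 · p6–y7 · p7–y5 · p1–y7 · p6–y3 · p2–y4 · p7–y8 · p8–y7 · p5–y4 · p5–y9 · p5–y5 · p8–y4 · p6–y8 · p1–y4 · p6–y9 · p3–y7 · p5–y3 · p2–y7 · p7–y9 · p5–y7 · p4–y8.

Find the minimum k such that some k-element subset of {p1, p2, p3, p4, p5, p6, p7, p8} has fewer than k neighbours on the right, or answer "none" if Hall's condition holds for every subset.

7

Take S = {p1, p3, p4, p5, p6, p7, p8}. Its neighbourhood is {y3, y4, y5, y7, y8, y9}, so |N(S)| = 6 < |S| = 7.
Every subset of size less than 7 has at least as many neighbours as members, so 7 is the minimum.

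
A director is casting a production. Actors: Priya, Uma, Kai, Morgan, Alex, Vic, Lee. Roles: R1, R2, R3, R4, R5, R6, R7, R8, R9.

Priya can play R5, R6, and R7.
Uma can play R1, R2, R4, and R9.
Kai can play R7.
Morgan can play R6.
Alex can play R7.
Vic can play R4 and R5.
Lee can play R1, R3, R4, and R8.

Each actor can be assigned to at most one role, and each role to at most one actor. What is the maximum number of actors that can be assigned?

6

For example, pair Priya–R5, Uma–R9, Kai–R7, Morgan–R6, Vic–R4, Lee–R8.
The set {Kai, Alex} has only 1 neighbour ({R7}), so by Hall's theorem at most 6 of the 7 actors can be matched.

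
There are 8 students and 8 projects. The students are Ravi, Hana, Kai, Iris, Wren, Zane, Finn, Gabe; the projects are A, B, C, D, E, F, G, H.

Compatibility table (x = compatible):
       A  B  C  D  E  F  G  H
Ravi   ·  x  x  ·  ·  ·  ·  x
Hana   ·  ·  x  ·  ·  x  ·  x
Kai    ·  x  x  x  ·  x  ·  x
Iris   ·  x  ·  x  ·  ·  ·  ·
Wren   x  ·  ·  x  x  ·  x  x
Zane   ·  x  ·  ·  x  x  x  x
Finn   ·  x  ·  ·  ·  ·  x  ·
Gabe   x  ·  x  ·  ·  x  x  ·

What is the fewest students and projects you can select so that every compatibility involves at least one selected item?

{Ravi, Hana, Kai, Iris, Wren, Zane, Finn, Gabe} is a vertex cover of size 8: every edge has an endpoint in this set.
No smaller cover exists because Ravi–B, Hana–C, Kai–H, Iris–D, Wren–A, Zane–E, Finn–G, Gabe–F is a matching of size 8, and a cover must include an endpoint of each of these disjoint edges (König's theorem).

8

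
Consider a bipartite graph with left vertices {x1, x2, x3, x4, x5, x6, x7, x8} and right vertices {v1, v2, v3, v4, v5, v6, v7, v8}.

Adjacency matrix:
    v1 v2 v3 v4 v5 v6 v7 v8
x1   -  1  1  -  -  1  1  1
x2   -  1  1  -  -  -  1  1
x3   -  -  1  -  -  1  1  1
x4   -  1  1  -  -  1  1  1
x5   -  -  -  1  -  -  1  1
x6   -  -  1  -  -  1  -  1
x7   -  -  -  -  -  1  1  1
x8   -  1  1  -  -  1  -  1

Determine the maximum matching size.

6

One maximum matching: x1-v2, x2-v7, x3-v8, x4-v3, x5-v4, x6-v6.
The set {x1, x2, x3, x4, x6, x7, x8} has only 5 neighbours ({v2, v3, v6, v7, v8}), so by Hall's theorem at most 6 of the 8 left vertices can be matched.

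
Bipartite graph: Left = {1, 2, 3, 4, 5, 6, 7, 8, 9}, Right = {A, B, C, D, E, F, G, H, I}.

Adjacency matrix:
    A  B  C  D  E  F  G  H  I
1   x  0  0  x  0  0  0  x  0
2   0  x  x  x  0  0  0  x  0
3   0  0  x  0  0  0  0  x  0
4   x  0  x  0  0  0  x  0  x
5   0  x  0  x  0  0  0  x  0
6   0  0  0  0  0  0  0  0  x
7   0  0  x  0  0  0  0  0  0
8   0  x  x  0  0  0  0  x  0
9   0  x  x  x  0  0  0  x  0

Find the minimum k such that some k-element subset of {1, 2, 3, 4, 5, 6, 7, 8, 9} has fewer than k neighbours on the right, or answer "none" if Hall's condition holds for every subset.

Take S = {2, 3, 5, 7, 8}. Its neighbourhood is {B, C, D, H}, so |N(S)| = 4 < |S| = 5.
Every subset of size less than 5 has at least as many neighbours as members, so 5 is the minimum.

5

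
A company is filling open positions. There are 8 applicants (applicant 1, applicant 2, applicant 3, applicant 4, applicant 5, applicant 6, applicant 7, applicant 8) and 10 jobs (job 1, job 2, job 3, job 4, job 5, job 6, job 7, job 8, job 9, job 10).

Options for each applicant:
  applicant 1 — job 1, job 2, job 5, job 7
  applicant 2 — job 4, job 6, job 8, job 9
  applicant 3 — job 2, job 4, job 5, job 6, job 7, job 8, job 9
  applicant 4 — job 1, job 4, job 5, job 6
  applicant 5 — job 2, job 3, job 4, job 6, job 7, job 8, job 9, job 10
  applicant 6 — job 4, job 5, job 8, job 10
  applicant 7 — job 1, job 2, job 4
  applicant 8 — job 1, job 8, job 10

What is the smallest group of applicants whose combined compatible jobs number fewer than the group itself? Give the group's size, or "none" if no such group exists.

A matching saturating every applicant exists, for instance applicant 1→job 2, applicant 2→job 9, applicant 3→job 5, applicant 4→job 6, applicant 5→job 7, applicant 6→job 8, applicant 7→job 4, applicant 8→job 1.
By Hall's marriage theorem, this means |N(S)| ≥ |S| for every subset S, so no violating subset exists.

none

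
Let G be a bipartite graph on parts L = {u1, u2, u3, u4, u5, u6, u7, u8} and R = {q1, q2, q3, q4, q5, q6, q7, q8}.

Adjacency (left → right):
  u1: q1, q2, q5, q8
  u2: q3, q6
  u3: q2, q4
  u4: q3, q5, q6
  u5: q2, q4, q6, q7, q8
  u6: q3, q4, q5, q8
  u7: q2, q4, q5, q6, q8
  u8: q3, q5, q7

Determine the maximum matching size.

8

A valid assignment of size 8: u1-q1, u2-q3, u3-q2, u4-q5, u5-q4, u6-q8, u7-q6, u8-q7.
All 8 left vertices are matched, so no larger matching exists.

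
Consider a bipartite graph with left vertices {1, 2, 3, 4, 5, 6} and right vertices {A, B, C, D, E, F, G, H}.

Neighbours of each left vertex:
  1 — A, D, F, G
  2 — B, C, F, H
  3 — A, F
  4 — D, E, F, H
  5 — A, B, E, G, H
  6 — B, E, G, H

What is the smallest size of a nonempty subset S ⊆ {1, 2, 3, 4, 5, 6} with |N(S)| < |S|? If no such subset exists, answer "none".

none

A matching saturating every left vertex exists, for instance 1→D, 2→F, 3→A, 4→H, 5→G, 6→B.
By Hall's marriage theorem, this means |N(S)| ≥ |S| for every subset S, so no violating subset exists.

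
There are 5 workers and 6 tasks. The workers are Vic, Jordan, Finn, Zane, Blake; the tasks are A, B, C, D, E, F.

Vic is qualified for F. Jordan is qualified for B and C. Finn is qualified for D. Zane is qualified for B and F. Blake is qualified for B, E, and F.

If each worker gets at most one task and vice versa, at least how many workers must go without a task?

0

A valid assignment of size 5: Vic–F, Jordan–C, Finn–D, Zane–B, Blake–E.
This saturates every worker, so 5 is the maximum.
That matches 5 of the 5, leaving 0 unmatched; no matching can do better.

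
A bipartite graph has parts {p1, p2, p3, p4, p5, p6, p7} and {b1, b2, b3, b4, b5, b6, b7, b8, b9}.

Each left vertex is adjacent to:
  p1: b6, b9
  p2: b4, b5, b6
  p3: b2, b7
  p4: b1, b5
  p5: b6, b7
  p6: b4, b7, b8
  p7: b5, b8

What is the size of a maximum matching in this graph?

A valid assignment of size 7: p1–b9, p2–b6, p3–b2, p4–b1, p5–b7, p6–b8, p7–b5.
This saturates every left vertex, so 7 is the maximum.

7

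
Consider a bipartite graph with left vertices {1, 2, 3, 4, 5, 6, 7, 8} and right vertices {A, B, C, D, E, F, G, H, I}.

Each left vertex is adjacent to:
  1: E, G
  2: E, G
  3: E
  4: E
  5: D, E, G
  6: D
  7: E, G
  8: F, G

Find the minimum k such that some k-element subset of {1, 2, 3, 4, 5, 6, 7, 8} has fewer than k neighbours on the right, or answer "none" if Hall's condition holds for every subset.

Take S = {3, 4}. Its neighbourhood is {E}, so |N(S)| = 1 < |S| = 2.
No single vertex violates Hall's condition since each has at least one neighbour, so 2 is the minimum.

2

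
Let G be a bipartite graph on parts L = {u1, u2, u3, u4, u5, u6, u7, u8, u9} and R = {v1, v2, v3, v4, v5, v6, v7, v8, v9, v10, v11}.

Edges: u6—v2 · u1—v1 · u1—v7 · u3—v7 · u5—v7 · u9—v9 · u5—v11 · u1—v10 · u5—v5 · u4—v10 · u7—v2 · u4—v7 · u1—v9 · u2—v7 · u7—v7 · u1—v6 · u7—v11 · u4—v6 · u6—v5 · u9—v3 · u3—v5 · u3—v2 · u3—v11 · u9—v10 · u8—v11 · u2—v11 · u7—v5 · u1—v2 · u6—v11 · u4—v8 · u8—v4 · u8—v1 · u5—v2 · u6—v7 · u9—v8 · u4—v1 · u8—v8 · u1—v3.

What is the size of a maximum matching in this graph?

A valid assignment of size 8: u1–v3, u2–v11, u3–v5, u4–v6, u5–v7, u6–v2, u8–v1, u9–v10.
The set {u2, u3, u5, u6, u7} has only 4 neighbours ({v11, v2, v5, v7}), so by Hall's theorem at most 8 of the 9 left vertices can be matched.

8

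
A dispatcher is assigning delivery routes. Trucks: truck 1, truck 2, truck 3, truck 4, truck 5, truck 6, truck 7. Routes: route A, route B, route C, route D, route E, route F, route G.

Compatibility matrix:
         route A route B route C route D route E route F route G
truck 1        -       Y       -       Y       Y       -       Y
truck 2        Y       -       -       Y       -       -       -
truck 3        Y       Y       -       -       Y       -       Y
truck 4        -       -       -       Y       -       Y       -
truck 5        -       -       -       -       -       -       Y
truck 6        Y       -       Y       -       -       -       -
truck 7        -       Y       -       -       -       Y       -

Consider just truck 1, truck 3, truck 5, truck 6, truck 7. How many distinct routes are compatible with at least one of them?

7

The union of neighbours of {truck 1, truck 3, truck 5, truck 6, truck 7} is {route A, route B, route C, route D, route E, route F, route G}, which has 7 elements.
Since |N(S)| = 7 ≥ |S| = 5, Hall's condition holds for this subset.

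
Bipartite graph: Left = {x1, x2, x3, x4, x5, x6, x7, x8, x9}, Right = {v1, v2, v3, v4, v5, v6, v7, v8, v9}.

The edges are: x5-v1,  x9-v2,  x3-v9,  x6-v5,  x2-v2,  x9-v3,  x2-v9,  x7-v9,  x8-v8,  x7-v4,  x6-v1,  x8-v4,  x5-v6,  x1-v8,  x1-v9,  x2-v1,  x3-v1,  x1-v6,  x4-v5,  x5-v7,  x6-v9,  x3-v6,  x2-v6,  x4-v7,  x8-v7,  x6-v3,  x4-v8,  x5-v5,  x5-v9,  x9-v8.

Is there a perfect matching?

Yes

For example, pair x1→v9, x2→v1, x3→v6, x4→v8, x5→v5, x6→v3, x7→v4, x8→v7, x9→v2.
Every left vertex is matched, so this is a perfect matching.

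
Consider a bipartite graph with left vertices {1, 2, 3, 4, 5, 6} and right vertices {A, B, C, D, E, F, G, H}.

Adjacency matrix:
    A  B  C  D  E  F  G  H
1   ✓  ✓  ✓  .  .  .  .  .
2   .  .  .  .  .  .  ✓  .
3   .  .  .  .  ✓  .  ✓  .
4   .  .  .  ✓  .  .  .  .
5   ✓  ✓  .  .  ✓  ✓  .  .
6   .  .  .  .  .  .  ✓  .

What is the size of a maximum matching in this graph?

One maximum matching: 1-C, 2-G, 3-E, 4-D, 5-B.
The set {2, 6} has only 1 neighbour ({G}), so by Hall's theorem at most 5 of the 6 left vertices can be matched.

5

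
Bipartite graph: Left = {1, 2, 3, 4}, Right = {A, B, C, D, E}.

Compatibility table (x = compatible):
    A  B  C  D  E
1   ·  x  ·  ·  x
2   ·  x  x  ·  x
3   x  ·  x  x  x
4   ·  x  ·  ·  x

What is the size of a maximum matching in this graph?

For example, pair 1–E, 2–C, 3–D, 4–B.
This saturates every left vertex, so 4 is the maximum.

4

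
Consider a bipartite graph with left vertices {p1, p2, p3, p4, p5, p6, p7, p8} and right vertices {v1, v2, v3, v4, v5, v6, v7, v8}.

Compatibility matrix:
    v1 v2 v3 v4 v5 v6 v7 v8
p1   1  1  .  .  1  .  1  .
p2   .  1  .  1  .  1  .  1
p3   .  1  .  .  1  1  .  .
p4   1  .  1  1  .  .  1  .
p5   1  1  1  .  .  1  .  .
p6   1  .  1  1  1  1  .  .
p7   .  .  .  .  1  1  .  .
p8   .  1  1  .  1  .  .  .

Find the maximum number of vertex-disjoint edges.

8

For example, pair p1–v7, p2–v8, p3–v6, p4–v1, p5–v3, p6–v4, p7–v5, p8–v2.
All 8 left vertices are matched, so no larger matching exists.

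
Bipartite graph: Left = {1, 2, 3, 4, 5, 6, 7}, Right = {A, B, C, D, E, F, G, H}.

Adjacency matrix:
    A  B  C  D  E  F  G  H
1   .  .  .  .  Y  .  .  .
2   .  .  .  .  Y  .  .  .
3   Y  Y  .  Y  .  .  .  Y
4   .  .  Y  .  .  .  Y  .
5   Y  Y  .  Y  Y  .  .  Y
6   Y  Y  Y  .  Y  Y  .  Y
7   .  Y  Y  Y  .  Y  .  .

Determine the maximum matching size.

For example, pair 1-E, 3-D, 4-C, 5-H, 6-A, 7-B.
The set {1, 2} has only 1 neighbour ({E}), so by Hall's theorem at most 6 of the 7 left vertices can be matched.

6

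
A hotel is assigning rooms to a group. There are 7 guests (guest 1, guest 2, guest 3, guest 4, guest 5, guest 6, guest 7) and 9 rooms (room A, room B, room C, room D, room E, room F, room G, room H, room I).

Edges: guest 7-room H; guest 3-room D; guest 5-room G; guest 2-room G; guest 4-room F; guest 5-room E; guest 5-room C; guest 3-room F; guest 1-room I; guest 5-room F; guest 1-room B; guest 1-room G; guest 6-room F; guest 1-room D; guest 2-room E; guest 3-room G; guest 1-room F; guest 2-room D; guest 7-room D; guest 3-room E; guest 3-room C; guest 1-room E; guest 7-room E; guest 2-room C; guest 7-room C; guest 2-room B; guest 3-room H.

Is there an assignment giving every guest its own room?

The set {guest 4, guest 6} has only 1 neighbour ({room F}), so by Hall's theorem at most 6 of the 7 guests can be matched.
Hence no matching covers every guest.

No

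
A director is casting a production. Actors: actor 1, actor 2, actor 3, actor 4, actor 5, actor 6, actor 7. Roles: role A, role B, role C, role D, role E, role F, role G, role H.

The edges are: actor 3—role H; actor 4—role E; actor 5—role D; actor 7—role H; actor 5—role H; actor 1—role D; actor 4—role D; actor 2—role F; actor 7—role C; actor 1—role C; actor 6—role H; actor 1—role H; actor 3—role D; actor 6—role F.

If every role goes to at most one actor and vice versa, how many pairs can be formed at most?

A valid assignment of size 5: actor 1-role C, actor 2-role F, actor 3-role H, actor 4-role E, actor 5-role D.
The set {actor 1, actor 2, actor 3, actor 5, actor 6, actor 7} has only 4 neighbours ({role C, role D, role F, role H}), so by Hall's theorem at most 5 of the 7 actors can be matched.

5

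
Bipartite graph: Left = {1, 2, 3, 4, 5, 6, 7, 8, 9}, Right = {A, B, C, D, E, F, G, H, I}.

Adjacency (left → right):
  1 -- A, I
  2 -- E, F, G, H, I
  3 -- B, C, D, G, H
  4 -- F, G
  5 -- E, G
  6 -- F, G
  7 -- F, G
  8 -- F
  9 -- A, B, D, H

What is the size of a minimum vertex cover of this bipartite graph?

The 7 edges 1–A, 2–I, 3–H, 4–G, 5–E, 6–F, 9–B form a matching, so any vertex cover needs at least 7 vertices (one per matched edge).
Conversely {1, 2, 3, 5, 9, F, G} meets every edge and has exactly 7 vertices, so 7 is optimal.

7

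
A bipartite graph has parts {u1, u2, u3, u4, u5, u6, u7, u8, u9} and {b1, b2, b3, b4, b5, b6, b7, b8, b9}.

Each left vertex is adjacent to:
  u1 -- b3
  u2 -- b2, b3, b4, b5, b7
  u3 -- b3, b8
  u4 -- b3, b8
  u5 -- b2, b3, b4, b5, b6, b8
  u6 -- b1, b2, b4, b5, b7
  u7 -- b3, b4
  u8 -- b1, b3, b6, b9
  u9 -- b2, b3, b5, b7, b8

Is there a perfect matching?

The set {u1, u3, u4} has only 2 neighbours ({b3, b8}), so by Hall's theorem at most 8 of the 9 left vertices can be matched.
Hence no matching covers every left vertex.

No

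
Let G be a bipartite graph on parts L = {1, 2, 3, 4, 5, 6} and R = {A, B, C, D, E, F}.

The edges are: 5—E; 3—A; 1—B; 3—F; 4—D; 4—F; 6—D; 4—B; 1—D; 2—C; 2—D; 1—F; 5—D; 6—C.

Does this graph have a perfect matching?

For example, pair 1-F, 2-D, 3-A, 4-B, 5-E, 6-C.
All 6 left vertices are covered.

Yes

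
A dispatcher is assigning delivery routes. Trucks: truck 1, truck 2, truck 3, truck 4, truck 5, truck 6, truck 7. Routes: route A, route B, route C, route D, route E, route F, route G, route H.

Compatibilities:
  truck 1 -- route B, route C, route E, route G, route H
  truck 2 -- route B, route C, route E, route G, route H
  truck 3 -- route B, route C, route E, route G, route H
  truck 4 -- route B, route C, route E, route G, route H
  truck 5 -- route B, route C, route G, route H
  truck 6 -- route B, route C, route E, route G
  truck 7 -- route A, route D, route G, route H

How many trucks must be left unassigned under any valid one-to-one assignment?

One maximum matching: truck 1→route C, truck 2→route H, truck 3→route G, truck 4→route E, truck 5→route B, truck 7→route D.
The set {truck 1, truck 2, truck 3, truck 4, truck 5, truck 6} has only 5 neighbours ({route B, route C, route E, route G, route H}), so by Hall's theorem at most 6 of the 7 trucks can be matched.
That matches 6 of the 7, leaving 1 unmatched; no matching can do better.

1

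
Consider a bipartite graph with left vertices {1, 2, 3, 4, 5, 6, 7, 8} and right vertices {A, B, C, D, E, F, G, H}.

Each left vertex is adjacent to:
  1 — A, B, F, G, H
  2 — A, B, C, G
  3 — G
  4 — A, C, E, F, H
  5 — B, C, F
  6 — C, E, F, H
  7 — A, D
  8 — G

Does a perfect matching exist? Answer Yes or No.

The set {3, 8} has only 1 neighbour ({G}), so by Hall's theorem at most 7 of the 8 left vertices can be matched.
Hence no matching covers every left vertex.

No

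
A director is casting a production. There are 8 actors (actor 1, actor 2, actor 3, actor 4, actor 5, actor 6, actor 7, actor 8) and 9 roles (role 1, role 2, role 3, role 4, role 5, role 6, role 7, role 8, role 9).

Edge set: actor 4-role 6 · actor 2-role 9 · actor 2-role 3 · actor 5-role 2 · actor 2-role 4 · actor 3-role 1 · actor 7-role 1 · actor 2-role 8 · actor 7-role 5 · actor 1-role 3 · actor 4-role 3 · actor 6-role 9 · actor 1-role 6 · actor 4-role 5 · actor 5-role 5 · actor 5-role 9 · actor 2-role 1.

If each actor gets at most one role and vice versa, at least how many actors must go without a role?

1

One maximum matching: actor 1→role 6, actor 2→role 8, actor 3→role 1, actor 4→role 3, actor 5→role 2, actor 6→role 9, actor 7→role 5.
The set {actor 8} has only 0 neighbours (∅), so by Hall's theorem at most 7 of the 8 actors can be matched.
That matches 7 of the 8, leaving 1 unmatched; no matching can do better.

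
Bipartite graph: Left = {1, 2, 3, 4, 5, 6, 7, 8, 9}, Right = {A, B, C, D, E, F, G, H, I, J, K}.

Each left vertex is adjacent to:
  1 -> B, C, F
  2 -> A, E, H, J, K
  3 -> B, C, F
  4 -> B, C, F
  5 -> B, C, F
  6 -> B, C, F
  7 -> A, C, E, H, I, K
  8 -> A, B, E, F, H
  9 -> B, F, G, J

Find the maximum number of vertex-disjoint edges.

7

One maximum matching: 1–C, 2–J, 3–F, 4–B, 7–K, 8–A, 9–G.
The set {1, 3, 4, 5, 6} has only 3 neighbours ({B, C, F}), so by Hall's theorem at most 7 of the 9 left vertices can be matched.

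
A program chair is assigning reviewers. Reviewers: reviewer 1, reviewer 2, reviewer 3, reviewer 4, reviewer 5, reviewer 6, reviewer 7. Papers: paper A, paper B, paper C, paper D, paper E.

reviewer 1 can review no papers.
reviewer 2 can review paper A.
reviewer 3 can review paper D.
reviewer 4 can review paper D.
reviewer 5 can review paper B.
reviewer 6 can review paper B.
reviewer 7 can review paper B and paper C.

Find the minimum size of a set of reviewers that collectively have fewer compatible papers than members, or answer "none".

Take S = {reviewer 1}. Its neighbourhood is {}, so |N(S)| = 0 < |S| = 1.

1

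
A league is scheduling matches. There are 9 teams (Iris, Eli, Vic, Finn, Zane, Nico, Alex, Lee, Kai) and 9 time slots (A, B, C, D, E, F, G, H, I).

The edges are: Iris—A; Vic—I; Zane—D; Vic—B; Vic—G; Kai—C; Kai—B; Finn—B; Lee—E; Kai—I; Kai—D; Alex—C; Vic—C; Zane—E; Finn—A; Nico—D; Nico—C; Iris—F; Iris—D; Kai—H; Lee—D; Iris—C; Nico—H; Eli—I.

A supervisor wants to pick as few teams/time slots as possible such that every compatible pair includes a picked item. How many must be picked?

9

{Iris, Eli, Vic, Finn, Zane, Nico, Alex, Lee, Kai} is a vertex cover of size 9: every edge has an endpoint in this set.
No smaller cover exists because Iris–F, Eli–I, Vic–G, Finn–A, Zane–D, Nico–H, Alex–C, Lee–E, Kai–B is a matching of size 9, and a cover must include an endpoint of each of these disjoint edges (König's theorem).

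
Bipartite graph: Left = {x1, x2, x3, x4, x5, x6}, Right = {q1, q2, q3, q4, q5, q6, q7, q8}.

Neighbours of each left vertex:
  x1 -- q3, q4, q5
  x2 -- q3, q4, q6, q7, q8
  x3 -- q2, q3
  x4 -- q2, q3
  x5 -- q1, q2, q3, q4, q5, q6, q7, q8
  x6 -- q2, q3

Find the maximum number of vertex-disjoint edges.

5

A valid assignment of size 5: x1→q5, x2→q6, x3→q3, x4→q2, x5→q4.
The set {x3, x4, x6} has only 2 neighbours ({q2, q3}), so by Hall's theorem at most 5 of the 6 left vertices can be matched.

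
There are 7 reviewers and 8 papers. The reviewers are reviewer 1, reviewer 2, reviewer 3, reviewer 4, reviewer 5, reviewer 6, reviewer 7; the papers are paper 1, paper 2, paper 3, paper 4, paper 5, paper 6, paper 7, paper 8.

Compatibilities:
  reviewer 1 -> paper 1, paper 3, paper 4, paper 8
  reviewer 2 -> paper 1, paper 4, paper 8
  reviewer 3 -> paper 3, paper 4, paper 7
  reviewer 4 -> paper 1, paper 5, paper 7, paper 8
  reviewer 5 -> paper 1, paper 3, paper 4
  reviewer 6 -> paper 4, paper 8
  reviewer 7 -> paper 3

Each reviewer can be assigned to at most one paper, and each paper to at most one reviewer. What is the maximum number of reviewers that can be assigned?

One maximum matching: reviewer 1→paper 3, reviewer 2→paper 8, reviewer 3→paper 7, reviewer 4→paper 5, reviewer 5→paper 1, reviewer 6→paper 4.
The set {reviewer 1, reviewer 2, reviewer 5, reviewer 6, reviewer 7} has only 4 neighbours ({paper 1, paper 3, paper 4, paper 8}), so by Hall's theorem at most 6 of the 7 reviewers can be matched.

6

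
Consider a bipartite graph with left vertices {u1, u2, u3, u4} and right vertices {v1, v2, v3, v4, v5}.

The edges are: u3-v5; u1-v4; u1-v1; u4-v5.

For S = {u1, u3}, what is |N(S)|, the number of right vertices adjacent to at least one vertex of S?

The union of neighbours of {u1, u3} is {v1, v4, v5}, which has 3 elements.
Since |N(S)| = 3 ≥ |S| = 2, Hall's condition holds for this subset.

3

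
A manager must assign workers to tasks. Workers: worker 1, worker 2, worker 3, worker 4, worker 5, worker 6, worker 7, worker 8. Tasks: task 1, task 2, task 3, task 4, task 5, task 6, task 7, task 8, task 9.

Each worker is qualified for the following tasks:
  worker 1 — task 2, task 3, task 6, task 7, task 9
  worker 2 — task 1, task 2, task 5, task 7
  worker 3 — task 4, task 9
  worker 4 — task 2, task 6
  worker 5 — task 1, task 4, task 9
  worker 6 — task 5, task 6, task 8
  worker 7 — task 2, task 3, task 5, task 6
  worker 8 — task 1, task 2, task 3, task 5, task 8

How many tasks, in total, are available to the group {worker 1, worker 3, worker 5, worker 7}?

8

The union of neighbours of {worker 1, worker 3, worker 5, worker 7} is {task 1, task 2, task 3, task 4, task 5, task 6, task 7, task 9}, which has 8 elements.
Since |N(S)| = 8 ≥ |S| = 4, Hall's condition holds for this subset.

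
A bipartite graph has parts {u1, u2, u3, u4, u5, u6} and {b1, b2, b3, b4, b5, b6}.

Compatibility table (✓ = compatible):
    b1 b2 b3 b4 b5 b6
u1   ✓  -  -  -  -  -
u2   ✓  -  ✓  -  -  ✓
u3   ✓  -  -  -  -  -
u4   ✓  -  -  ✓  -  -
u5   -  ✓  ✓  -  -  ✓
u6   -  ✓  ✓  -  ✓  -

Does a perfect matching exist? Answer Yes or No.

The set {u1, u3} has only 1 neighbour ({b1}), so by Hall's theorem at most 5 of the 6 left vertices can be matched.
Hence no matching covers every left vertex.

No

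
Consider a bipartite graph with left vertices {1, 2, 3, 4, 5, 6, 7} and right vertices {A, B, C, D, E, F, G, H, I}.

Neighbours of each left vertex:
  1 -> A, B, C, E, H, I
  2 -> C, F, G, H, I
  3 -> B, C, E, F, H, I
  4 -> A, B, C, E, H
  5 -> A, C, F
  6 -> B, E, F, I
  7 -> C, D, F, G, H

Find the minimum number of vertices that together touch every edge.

A maximum matching has 7 edges (e.g. 1–A, 2–H, 3–E, 4–B, 5–C, 6–F, 7–G).
By König's theorem the minimum vertex cover has the same size. One such cover is {1, 2, 3, 4, 5, 6, 7}.

7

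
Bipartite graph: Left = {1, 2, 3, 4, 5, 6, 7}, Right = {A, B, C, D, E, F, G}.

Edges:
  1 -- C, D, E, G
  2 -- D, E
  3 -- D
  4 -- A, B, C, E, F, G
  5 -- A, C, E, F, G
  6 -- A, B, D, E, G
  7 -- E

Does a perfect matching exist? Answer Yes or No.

No

The set {2, 3, 7} has only 2 neighbours ({D, E}), so by Hall's theorem at most 6 of the 7 left vertices can be matched.
Hence no matching covers every left vertex.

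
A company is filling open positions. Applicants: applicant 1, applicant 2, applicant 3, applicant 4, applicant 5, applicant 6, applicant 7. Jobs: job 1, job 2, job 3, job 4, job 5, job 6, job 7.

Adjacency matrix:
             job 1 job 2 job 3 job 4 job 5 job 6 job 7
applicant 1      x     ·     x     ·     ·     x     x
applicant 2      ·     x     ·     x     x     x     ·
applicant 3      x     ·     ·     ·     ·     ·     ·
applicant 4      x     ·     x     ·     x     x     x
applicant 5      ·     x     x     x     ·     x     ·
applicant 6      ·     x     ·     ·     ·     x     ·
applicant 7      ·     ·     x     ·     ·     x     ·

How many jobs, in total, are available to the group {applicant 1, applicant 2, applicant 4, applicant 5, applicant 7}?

7

The union of neighbours of {applicant 1, applicant 2, applicant 4, applicant 5, applicant 7} is {job 1, job 2, job 3, job 4, job 5, job 6, job 7}, which has 7 elements.
Since |N(S)| = 7 ≥ |S| = 5, Hall's condition holds for this subset.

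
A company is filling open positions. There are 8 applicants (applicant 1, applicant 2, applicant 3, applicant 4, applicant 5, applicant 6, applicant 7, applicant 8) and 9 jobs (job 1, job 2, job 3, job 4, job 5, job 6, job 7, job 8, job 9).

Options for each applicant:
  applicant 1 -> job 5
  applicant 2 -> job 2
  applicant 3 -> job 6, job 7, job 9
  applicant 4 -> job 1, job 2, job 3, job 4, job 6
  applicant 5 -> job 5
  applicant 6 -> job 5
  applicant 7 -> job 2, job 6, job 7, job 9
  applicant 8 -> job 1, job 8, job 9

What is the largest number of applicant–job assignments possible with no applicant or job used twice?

6

One maximum matching: applicant 1→job 5, applicant 2→job 2, applicant 3→job 7, applicant 4→job 1, applicant 7→job 6, applicant 8→job 9.
The set {applicant 1, applicant 5, applicant 6} has only 1 neighbour ({job 5}), so by Hall's theorem at most 6 of the 8 applicants can be matched.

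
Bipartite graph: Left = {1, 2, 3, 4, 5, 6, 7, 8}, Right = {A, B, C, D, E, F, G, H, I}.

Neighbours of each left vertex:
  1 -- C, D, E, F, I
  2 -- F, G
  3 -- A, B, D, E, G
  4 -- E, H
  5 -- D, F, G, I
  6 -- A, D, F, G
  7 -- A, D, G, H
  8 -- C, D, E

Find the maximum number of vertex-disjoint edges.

A valid assignment of size 8: 1-F, 2-G, 3-B, 4-H, 5-I, 6-A, 7-D, 8-E.
All 8 left vertices are matched, so no larger matching exists.

8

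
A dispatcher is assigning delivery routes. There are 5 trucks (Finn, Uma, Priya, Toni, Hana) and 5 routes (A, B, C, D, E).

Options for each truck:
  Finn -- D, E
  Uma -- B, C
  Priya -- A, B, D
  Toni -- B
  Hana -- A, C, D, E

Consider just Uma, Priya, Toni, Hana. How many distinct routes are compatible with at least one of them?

The union of neighbours of {Uma, Priya, Toni, Hana} is {A, B, C, D, E}, which has 5 elements.
Since |N(S)| = 5 ≥ |S| = 4, Hall's condition holds for this subset.

5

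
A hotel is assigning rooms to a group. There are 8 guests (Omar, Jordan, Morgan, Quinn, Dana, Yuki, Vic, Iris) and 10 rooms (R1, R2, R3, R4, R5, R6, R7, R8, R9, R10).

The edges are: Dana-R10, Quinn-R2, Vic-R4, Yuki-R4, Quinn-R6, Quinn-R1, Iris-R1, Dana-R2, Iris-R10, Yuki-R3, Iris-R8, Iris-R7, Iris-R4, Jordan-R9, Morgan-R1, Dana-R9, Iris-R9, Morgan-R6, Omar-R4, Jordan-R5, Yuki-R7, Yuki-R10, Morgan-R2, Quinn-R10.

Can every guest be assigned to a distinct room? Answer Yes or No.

The set {Omar, Vic} has only 1 neighbour ({R4}), so by Hall's theorem at most 7 of the 8 guests can be matched.
Hence no matching covers every guest.

No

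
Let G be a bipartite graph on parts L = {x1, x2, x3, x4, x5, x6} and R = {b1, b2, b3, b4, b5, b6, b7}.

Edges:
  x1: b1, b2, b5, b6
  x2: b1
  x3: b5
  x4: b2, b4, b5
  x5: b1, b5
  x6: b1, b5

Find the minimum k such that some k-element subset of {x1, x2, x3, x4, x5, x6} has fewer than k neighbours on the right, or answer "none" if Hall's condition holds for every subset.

3

Take S = {x2, x3, x5}. Its neighbourhood is {b1, b5}, so |N(S)| = 2 < |S| = 3.
Every subset of size less than 3 has at least as many neighbours as members, so 3 is the minimum.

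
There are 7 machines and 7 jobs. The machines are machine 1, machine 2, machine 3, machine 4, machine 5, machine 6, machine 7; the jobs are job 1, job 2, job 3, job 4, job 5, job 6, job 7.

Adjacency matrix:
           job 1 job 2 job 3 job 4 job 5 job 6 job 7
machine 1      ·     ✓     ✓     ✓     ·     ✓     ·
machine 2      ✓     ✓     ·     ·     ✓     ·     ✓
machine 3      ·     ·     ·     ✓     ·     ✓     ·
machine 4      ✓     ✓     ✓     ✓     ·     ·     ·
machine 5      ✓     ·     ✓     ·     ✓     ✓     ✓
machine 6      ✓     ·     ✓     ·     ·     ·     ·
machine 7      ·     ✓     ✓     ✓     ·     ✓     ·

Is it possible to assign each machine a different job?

One maximum matching: machine 1–job 6, machine 2–job 5, machine 3–job 4, machine 4–job 1, machine 5–job 7, machine 6–job 3, machine 7–job 2.
Every machine is matched, so this is a perfect matching.

Yes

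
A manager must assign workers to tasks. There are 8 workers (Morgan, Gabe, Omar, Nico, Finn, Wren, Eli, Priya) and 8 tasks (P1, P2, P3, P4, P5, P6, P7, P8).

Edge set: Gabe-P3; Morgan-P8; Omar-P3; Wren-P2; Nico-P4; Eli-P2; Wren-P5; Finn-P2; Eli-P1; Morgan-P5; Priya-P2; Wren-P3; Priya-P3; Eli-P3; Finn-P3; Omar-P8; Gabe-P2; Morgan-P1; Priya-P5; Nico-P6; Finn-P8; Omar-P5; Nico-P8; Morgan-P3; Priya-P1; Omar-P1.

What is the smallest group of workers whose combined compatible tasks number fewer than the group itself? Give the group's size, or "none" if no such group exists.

6

Take S = {Morgan, Gabe, Omar, Finn, Wren, Eli}. Its neighbourhood is {P1, P2, P3, P5, P8}, so |N(S)| = 5 < |S| = 6.
Every subset of size less than 6 has at least as many neighbours as members, so 6 is the minimum.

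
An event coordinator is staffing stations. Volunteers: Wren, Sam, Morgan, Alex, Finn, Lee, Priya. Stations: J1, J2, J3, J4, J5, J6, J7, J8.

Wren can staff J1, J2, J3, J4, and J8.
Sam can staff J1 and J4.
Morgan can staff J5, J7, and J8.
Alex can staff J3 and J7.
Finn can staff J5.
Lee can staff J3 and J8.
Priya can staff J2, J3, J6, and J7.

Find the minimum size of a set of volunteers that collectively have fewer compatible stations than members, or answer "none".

none

A matching saturating every volunteer exists, for instance Wren→J2, Sam→J1, Morgan→J8, Alex→J7, Finn→J5, Lee→J3, Priya→J6.
By Hall's marriage theorem, this means |N(S)| ≥ |S| for every subset S, so no violating subset exists.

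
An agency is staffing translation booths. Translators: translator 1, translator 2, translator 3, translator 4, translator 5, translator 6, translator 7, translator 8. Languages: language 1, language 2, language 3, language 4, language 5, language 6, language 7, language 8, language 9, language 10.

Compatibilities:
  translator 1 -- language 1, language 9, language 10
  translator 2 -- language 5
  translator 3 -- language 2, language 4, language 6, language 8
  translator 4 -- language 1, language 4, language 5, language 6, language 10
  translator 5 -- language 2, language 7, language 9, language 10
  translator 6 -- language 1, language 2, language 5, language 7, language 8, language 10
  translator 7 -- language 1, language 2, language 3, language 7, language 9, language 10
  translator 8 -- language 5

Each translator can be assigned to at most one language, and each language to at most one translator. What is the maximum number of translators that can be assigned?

A valid assignment of size 7: translator 1→language 9, translator 2→language 5, translator 3→language 6, translator 4→language 10, translator 5→language 7, translator 6→language 8, translator 7→language 2.
The set {translator 2, translator 8} has only 1 neighbour ({language 5}), so by Hall's theorem at most 7 of the 8 translators can be matched.

7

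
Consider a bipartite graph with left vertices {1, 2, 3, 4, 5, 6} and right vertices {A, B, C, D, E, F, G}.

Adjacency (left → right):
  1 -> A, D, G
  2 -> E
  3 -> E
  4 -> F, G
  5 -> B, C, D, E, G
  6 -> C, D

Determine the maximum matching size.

One maximum matching: 1→D, 2→E, 4→F, 5→G, 6→C.
The set {2, 3} has only 1 neighbour ({E}), so by Hall's theorem at most 5 of the 6 left vertices can be matched.

5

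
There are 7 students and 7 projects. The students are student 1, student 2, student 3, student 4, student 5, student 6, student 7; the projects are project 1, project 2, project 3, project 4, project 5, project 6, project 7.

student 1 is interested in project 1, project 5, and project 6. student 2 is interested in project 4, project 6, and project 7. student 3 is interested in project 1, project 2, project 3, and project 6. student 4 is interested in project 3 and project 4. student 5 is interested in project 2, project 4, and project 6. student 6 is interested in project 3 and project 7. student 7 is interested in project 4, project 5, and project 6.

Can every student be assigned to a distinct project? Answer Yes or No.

For example, pair student 1–project 5, student 2–project 6, student 3–project 1, student 4–project 3, student 5–project 2, student 6–project 7, student 7–project 4.
Every student is matched, so this is a perfect matching.

Yes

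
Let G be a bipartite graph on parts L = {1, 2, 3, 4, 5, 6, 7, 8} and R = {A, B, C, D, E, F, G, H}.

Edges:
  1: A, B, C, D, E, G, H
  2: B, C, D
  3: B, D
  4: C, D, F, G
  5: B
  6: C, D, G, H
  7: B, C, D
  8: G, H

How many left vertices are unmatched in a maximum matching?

1

A valid assignment of size 7: 1–A, 2–C, 3–D, 4–F, 5–B, 6–H, 8–G.
The set {2, 3, 5, 7} has only 3 neighbours ({B, C, D}), so by Hall's theorem at most 7 of the 8 left vertices can be matched.
That matches 7 of the 8, leaving 1 unmatched; no matching can do better.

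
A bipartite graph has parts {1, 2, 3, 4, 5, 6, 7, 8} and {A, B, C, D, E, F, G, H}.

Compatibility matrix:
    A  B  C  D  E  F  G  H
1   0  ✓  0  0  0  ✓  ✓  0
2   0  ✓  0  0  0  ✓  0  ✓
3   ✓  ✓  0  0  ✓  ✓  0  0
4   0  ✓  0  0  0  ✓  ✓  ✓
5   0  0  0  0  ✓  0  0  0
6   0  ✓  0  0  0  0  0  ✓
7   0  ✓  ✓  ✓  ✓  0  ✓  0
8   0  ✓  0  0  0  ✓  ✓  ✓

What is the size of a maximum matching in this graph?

7

One maximum matching: 1-G, 2-H, 3-A, 4-F, 5-E, 6-B, 7-D.
The set {1, 2, 4, 6, 8} has only 4 neighbours ({B, F, G, H}), so by Hall's theorem at most 7 of the 8 left vertices can be matched.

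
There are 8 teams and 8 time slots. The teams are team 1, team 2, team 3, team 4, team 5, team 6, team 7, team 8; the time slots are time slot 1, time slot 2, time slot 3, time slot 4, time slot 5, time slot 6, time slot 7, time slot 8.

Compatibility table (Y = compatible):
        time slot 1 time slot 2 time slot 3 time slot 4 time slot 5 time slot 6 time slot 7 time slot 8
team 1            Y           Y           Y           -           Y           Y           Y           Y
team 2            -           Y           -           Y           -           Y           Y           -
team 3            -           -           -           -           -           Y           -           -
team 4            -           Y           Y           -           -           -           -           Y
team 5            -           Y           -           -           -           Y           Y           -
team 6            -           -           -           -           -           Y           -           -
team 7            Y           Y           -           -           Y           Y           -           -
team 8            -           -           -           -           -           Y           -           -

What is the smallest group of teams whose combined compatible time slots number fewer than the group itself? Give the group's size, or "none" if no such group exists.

2

Take S = {team 3, team 6}. Its neighbourhood is {time slot 6}, so |N(S)| = 1 < |S| = 2.
No single vertex violates Hall's condition since each has at least one neighbour, so 2 is the minimum.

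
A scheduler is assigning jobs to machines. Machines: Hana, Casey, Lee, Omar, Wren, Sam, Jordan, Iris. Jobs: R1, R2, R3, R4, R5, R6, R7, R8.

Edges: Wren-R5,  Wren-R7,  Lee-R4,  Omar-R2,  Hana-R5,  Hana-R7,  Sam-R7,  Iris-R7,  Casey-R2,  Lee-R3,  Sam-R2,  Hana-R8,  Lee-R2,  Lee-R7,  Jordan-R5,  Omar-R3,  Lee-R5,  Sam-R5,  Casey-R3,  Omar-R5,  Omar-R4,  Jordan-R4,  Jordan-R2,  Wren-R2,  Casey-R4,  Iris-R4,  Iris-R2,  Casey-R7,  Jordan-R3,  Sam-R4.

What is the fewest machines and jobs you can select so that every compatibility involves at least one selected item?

6

The 6 edges Hana–R8, Casey–R2, Lee–R4, Omar–R3, Wren–R5, Sam–R7 form a matching, so any vertex cover needs at least 6 vertices (one per matched edge).
Conversely {Hana, R2, R3, R4, R5, R7} meets every edge and has exactly 6 vertices, so 6 is optimal.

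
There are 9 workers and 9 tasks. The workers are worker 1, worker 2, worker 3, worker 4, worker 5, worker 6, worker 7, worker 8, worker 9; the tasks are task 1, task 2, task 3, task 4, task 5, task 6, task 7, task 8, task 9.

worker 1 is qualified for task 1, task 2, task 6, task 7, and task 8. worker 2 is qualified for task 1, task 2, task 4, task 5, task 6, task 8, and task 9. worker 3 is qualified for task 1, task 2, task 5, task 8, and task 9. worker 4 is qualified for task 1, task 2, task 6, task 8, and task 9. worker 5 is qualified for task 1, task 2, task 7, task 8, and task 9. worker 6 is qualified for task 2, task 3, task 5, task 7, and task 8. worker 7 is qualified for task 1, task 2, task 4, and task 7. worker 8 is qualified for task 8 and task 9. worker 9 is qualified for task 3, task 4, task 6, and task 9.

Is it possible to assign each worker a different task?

Yes

One maximum matching: worker 1→task 7, worker 2→task 5, worker 3→task 1, worker 4→task 6, worker 5→task 8, worker 6→task 3, worker 7→task 2, worker 8→task 9, worker 9→task 4.
All 9 workers are covered.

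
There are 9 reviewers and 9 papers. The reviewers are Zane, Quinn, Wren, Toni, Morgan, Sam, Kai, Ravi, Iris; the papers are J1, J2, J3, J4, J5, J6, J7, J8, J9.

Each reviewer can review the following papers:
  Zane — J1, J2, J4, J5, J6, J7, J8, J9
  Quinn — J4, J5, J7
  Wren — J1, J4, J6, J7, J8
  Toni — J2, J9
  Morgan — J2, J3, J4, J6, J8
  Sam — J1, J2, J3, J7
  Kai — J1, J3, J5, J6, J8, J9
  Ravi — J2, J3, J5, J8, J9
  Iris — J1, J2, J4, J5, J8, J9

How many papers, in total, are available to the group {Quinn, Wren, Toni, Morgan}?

9

The union of neighbours of {Quinn, Wren, Toni, Morgan} is {J1, J2, J3, J4, J5, J6, J7, J8, J9}, which has 9 elements.
Since |N(S)| = 9 ≥ |S| = 4, Hall's condition holds for this subset.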